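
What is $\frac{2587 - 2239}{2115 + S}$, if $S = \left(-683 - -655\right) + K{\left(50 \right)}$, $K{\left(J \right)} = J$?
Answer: $\frac{348}{2137} \approx 0.16285$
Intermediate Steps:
$S = 22$ ($S = \left(-683 - -655\right) + 50 = \left(-683 + 655\right) + 50 = -28 + 50 = 22$)
$\frac{2587 - 2239}{2115 + S} = \frac{2587 - 2239}{2115 + 22} = \frac{348}{2137}$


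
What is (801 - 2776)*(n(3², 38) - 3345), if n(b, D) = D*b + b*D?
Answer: 5255475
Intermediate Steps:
n(b, D) = 2*D*b (n(b, D) = D*b + D*b = 2*D*b)
(801 - 2776)*(n(3², 38) - 3345) = (801 - 2776)*(2*38*3² - 3345) = -1975*(2*38*9 - 3345) = -1975*(684 - 3345) = -1975*(-2661) = 5255475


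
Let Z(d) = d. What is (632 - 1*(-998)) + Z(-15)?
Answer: 1615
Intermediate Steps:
(632 - 1*(-998)) + Z(-15) = (632 - 1*(-998)) - 15 = (632 + 998) - 15 = 1630 - 15 = 1615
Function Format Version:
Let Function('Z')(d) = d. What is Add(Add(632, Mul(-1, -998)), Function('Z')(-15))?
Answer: 1615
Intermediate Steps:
Add(Add(632, Mul(-1, -998)), Function('Z')(-15)) = Add(Add(632, Mul(-1, -998)), -15) = Add(Add(632, 998), -15) = Add(1630, -15) = 1615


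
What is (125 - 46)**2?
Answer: 6241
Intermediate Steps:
(125 - 46)**2 = 79**2 = 6241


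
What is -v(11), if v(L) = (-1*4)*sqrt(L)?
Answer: 4*sqrt(11) ≈ 13.266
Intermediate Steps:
v(L) = -4*sqrt(L)
-v(11) = -(-4)*sqrt(11) = 4*sqrt(11)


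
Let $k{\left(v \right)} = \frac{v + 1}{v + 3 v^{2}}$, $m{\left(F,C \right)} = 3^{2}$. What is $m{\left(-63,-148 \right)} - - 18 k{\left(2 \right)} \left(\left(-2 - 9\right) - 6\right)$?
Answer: $- \frac{396}{7} \approx -56.571$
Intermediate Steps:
$m{\left(F,C \right)} = 9$
$k{\left(v \right)} = \frac{1 + v}{v + 3 v^{2}}$
$m{\left(-63,-148 \right)} - - 18 k{\left(2 \right)} \left(\left(-2 - 9\right) - 6\right) = 9 - - 18 \frac{1 + 2}{2 \left(1 + 3 \cdot 2\right)} \left(\left(-2 - 9\right) - 6\right) = 9 - - 18 \cdot \frac{1}{2} \frac{1}{1 + 6} \cdot 3 \left(-11 - 6\right) = 9 - - 18 \cdot \frac{1}{2} \cdot \frac{1}{7} \cdot 3 \left(-17\right) = 9 - \left(-18\right) \frac{3}{14} \left(-17\right) = 9 - \left(- \frac{27}{7}\right) \left(-17\right) = 9 - \frac{459}{7} = - \frac{396}{7}$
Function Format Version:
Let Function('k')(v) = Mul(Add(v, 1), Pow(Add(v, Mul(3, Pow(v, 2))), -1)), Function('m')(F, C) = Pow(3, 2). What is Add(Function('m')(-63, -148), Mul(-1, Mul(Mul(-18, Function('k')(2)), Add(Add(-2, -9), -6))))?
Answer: Rational(-396, 7) ≈ -56.571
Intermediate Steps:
Function('m')(F, C) = 9
Function('k')(v) = Mul(Pow(Add(v, Mul(3, Pow(v, 2))), -1), Add(1, v)) (Function('k')(v) = Mul(Add(1, v), Pow(Add(v, Mul(3, Pow(v, 2))), -1)) = Mul(Pow(Add(v, Mul(3, Pow(v, 2))), -1), Add(1, v)))
Add(Function('m')(-63, -148), Mul(-1, Mul(Mul(-18, Function('k')(2)), Add(Add(-2, -9), -6)))) = Add(9, Mul(-1, Mul(Mul(-18, Mul(Pow(2, -1), Pow(Add(1, Mul(3, 2)), -1), Add(1, 2))), Add(Add(-2, -9), -6)))) = Add(9, Mul(-1, Mul(Mul(-18, Mul(Rational(1, 2), Pow(Add(1, 6), -1), 3)), Add(-11, -6)))) = Add(9, Mul(-1, Mul(Mul(-18, Mul(Rational(1, 2), Pow(7, -1), 3)), -17))) = Add(9, Mul(-1, Mul(Mul(-18, Mul(Rational(1, 2), Rational(1, 7), 3)), -17))) = Add(9, Mul(-1, Mul(Mul(-18, Rational(3, 14)), -17))) = Add(9, Mul(-1, Mul(Rational(-27, 7), -17))) = Add(9, Mul(-1, Rational(459, 7))) = Add(9, Rational(-459, 7)) = Rational(-396, 7)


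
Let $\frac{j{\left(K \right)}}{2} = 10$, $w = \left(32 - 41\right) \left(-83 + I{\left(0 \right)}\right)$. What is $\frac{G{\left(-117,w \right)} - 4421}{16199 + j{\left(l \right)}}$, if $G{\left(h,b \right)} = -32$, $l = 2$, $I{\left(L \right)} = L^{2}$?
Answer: $- \frac{4453}{16219} \approx -0.27455$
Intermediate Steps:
$w = 747$ ($w = \left(32 - 41\right) \left(-83 + 0^{2}\right) = - 9 \left(-83 + 0\right) = \left(-9\right) \left(-83\right) = 747$)
$j{\left(K \right)} = 20$ ($j{\left(K \right)} = 2 \cdot 10 = 20$)
$\frac{G{\left(-117,w \right)} - 4421}{16199 + j{\left(l \right)}} = \frac{-32 - 4421}{16199 + 20} = - \frac{4453}{16219}$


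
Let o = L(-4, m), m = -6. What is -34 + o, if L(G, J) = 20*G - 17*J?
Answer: -12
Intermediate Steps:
L(G, J) = -17*J + 20*G
o = 22 (o = -17*(-6) + 20*(-4) = 102 - 80 = 22)
-34 + o = -34 + 22 = -12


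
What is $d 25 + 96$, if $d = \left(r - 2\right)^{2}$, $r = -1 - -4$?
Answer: $121$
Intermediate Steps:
$r = 3$ ($r = -1 + 4 = 3$)
$d = 1$ ($d = \left(3 - 2\right)^{2} = 1^{2} = 1$)
$d 25 + 96 = 1 \cdot 25 + 96 = 25 + 96 = 121$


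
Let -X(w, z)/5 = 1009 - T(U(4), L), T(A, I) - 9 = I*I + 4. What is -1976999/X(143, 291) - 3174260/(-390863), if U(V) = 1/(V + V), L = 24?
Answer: 779401706137/820812300 ≈ 949.55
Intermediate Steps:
U(V) = 1/(2*V)
T(A, I) = 13 + I² (T(A, I) = 9 + (I*I + 4) = 9 + (I² + 4) = 9 + (4 + I²) = 13 + I²)
X(w, z) = -2100 (X(w, z) = -5*(1009 - (13 + 24²)) = -5*(1009 - (13 + 576)) = -5*(1009 - 1*589) = -5*(1009 - 589) = -5*420 = -2100)
-1976999/X(143, 291) - 3174260/(-390863) = -1976999/(-2100) - 3174260/(-390863) = -1976999*(-1/2100) - 3174260*(-1/390863) = 1976999/2100 + 3174260/390863 = 779401706137/820812300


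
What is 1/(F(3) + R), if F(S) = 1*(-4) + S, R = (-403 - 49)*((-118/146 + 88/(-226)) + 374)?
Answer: -73/12301061 ≈ -5.9344e-6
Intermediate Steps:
R = -12300988/73 (R = -452*((-118*1/146 + 88*(-1/226)) + 374) = -452*((-59/73 - 44/113) + 374) = -452*(-9879/8249 + 374) = -452*3075247/8249 = -12300988/73 ≈ -1.6851e+5)
F(S) = -4 + S
1/(F(3) + R) = 1/((-4 + 3) - 12300988/73) = 1/(-1 - 12300988/73) = 1/(-12301061/73) = -73/12301061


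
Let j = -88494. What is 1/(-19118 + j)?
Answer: -1/107612 ≈ -9.2926e-6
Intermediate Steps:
1/(-19118 + j) = 1/(-19118 - 88494) = 1/(-107612) = -1/107612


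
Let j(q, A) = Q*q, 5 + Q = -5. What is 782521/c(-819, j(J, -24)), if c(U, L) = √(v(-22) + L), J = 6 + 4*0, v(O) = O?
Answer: -782521*I*√82/82 ≈ -86415.0*I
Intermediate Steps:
Q = -10 (Q = -5 - 5 = -10)
J = 6 (J = 6 + 0 = 6)
j(q, A) = -10*q
c(U, L) = √(-22 + L)
782521/c(-819, j(J, -24)) = 782521/(√(-22 - 10*6)) = 782521/(√(-22 - 60)) = 782521/(√(-82)) = 782521/((I*√82)) = 782521*(-I*√82/82) = -782521*I*√82/82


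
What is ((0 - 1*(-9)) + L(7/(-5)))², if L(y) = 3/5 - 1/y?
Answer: 130321/1225 ≈ 106.38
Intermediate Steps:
L(y) = ⅗ - 1/y (L(y) = 3*(⅕) - 1/y = ⅗ - 1/y)
((0 - 1*(-9)) + L(7/(-5)))² = ((0 - 1*(-9)) + (⅗ - 1/(7/(-5))))² = ((0 + 9) + (⅗ - 1/(7*(-⅕))))² = (9 + (⅗ - 1/(-7/5)))² = (9 + (⅗ - 1*(-5/7)))² = (9 + (⅗ + 5/7))² = (9 + 46/35)² = (361/35)² = 130321/1225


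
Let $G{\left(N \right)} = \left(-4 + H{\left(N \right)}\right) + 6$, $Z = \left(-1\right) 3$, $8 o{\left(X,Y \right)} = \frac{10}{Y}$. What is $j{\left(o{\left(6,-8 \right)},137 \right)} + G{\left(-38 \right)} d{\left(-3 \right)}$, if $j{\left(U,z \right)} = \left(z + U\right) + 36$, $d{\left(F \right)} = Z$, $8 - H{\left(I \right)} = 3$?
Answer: $\frac{4859}{32} \approx 151.84$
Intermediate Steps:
$o{\left(X,Y \right)} = \frac{5}{4 Y}$ ($o{\left(X,Y \right)} = \frac{10 \frac{1}{Y}}{8} = \frac{5}{4 Y}$)
$Z = -3$
$H{\left(I \right)} = 5$ ($H{\left(I \right)} = 8 - 3 = 5$)
$d{\left(F \right)} = -3$
$G{\left(N \right)} = 7$ ($G{\left(N \right)} = \left(-4 + 5\right) + 6 = 1 + 6 = 7$)
$j{\left(U,z \right)} = 36 + U + z$ ($j{\left(U,z \right)} = \left(U + z\right) + 36 = 36 + U + z$)
$j{\left(o{\left(6,-8 \right)},137 \right)} + G{\left(-38 \right)} d{\left(-3 \right)} = \left(36 + \frac{5}{4 \left(-8\right)} + 137\right) + 7 \left(-3\right) = \left(36 + \frac{5}{4} \left(- \frac{1}{8}\right) + 137\right) - 21 = \left(36 - \frac{5}{32} + 137\right) - 21 = \frac{5531}{32} - 21 = \frac{4859}{32}$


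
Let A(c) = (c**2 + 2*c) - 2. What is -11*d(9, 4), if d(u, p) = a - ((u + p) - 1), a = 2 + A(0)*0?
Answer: 110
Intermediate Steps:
A(c) = -2 + c**2 + 2*c
a = 2 (a = 2 + (-2 + 0**2 + 2*0)*0 = 2 + (-2 + 0 + 0)*0 = 2 - 2*0 = 2 + 0 = 2)
d(u, p) = 3 - p - u (d(u, p) = 2 - ((u + p) - 1) = 2 - ((p + u) - 1) = 2 - (-1 + p + u) = 2 + (1 - p - u) = 3 - p - u)
-11*d(9, 4) = -11*(3 - 1*4 - 1*9) = -11*(3 - 4 - 9) = -11*(-10) = 110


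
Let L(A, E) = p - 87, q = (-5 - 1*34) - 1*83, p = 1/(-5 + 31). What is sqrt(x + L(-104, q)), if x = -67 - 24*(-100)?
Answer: sqrt(1518322)/26 ≈ 47.392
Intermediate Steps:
p = 1/26 ≈ 0.038462
q = -122 (q = (-5 - 34) - 83 = -39 - 83 = -122)
L(A, E) = -2261/26 (L(A, E) = 1/26 - 87 = -2261/26)
x = 2333 (x = -67 + 2400 = 2333)
sqrt(x + L(-104, q)) = sqrt(2333 - 2261/26) = sqrt(58397/26) = sqrt(1518322)/26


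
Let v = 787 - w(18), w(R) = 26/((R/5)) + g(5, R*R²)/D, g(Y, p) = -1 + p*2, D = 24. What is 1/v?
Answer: 72/21155 ≈ 0.0034035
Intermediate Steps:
g(Y, p) = -1 + 2*p
w(R) = -1/24 + 130/R + R³/12 (w(R) = 26/((R/5)) + (-1 + 2*(R*R²))/24 = 26/((R*(⅕))) + (-1 + 2*R³)*(1/24) = 26/((R/5)) + (-1/24 + R³/12) = 26*(5/R) + (-1/24 + R³/12) = 130/R + (-1/24 + R³/12) = -1/24 + 130/R + R³/12)
v = 21155/72 (v = 787 - (3120 - 1*18 + 2*18⁴)/(24*18) = 787 - (3120 - 18 + 2*104976)/(24*18) = 787 - (3120 - 18 + 209952)/(24*18) = 787 - 213054/(24*18) = 787 - 1*35509/72 = 787 - 35509/72 = 21155/72 ≈ 293.82)
1/v = 1/(21155/72) = 72/21155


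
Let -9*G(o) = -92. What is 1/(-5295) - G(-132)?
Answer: -162383/15885 ≈ -10.222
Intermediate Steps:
G(o) = 92/9 (G(o) = -⅑*(-92) = 92/9)
1/(-5295) - G(-132) = 1/(-5295) - 1*92/9 = -1/5295 - 92/9 = -162383/15885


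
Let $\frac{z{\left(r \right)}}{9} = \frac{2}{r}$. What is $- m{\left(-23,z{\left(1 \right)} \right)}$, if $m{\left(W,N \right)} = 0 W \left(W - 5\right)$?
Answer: $0$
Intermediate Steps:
$z{\left(r \right)} = \frac{18}{r}$ ($z{\left(r \right)} = 9 \frac{2}{r} = \frac{18}{r}$)
$m{\left(W,N \right)} = 0$ ($m{\left(W,N \right)} = 0 \left(W - 5\right) = 0 \left(-5 + W\right) = 0$)
$- m{\left(-23,z{\left(1 \right)} \right)} = \left(-1\right) 0 = 0$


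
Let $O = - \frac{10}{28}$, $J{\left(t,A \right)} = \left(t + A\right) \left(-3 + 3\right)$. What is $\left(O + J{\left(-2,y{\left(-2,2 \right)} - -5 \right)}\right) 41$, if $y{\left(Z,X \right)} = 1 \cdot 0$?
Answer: $- \frac{205}{14} \approx -14.643$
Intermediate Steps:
$y{\left(Z,X \right)} = 0$
$J{\left(t,A \right)} = 0$ ($J{\left(t,A \right)} = \left(A + t\right) 0 = 0$)
$O = - \frac{5}{14}$ ($O = \left(-10\right) \frac{1}{28} = - \frac{5}{14} \approx -0.35714$)
$\left(O + J{\left(-2,y{\left(-2,2 \right)} - -5 \right)}\right) 41 = \left(- \frac{5}{14} + 0\right) 41 = \left(- \frac{5}{14}\right) 41 = - \frac{205}{14}$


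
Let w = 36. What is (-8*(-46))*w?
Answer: 13248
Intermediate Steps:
(-8*(-46))*w = -8*(-46)*36 = 368*36 = 13248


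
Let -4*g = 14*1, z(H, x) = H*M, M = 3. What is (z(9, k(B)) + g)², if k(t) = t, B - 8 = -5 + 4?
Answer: 2209/4 ≈ 552.25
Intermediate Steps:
B = 7 (B = 8 + (-5 + 4) = 8 - 1 = 7)
z(H, x) = 3*H (z(H, x) = H*3 = 3*H)
g = -7/2 ≈ -3.5000
(z(9, k(B)) + g)² = (3*9 - 7/2)² = (27 - 7/2)² = (47/2)² = 2209/4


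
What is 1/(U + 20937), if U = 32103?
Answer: 1/53040 ≈ 1.8854e-5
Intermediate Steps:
1/(U + 20937) = 1/(32103 + 20937) = 1/53040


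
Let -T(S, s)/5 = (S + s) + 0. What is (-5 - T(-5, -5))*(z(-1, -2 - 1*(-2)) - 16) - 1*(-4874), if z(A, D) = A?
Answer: 5809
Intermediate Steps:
T(S, s) = -5*S - 5*s (T(S, s) = -5*((S + s) + 0) = -5*(S + s) = -5*S - 5*s)
(-5 - T(-5, -5))*(z(-1, -2 - 1*(-2)) - 16) - 1*(-4874) = (-5 - (-5*(-5) - 5*(-5)))*(-1 - 16) - 1*(-4874) = (-5 - (25 + 25))*(-17) + 4874 = (-5 - 1*50)*(-17) + 4874 = (-5 - 50)*(-17) + 4874 = -55*(-17) + 4874 = 935 + 4874 = 5809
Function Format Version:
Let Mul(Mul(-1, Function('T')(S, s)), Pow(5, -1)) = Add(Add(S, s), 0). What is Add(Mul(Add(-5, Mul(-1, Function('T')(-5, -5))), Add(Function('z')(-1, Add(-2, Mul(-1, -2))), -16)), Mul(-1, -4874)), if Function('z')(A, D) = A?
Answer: 5809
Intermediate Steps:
Function('T')(S, s) = Add(Mul(-5, S), Mul(-5, s)) (Function('T')(S, s) = Mul(-5, Add(Add(S, s), 0)) = Mul(-5, Add(S, s)) = Add(Mul(-5, S), Mul(-5, s)))
Add(Mul(Add(-5, Mul(-1, Function('T')(-5, -5))), Add(Function('z')(-1, Add(-2, Mul(-1, -2))), -16)), Mul(-1, -4874)) = Add(Mul(Add(-5, Mul(-1, Add(Mul(-5, -5), Mul(-5, -5)))), Add(-1, -16)), Mul(-1, -4874)) = Add(Mul(Add(-5, Mul(-1, Add(25, 25))), -17), 4874) = Add(Mul(Add(-5, Mul(-1, 50)), -17), 4874) = Add(Mul(Add(-5, -50), -17), 4874) = Add(Mul(-55, -17), 4874) = Add(935, 4874) = 5809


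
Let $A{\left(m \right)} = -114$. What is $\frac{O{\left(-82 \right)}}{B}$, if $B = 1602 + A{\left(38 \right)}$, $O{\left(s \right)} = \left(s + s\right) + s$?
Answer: $- \frac{41}{248} \approx -0.16532$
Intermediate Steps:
$O{\left(s \right)} = 3 s$ ($O{\left(s \right)} = 2 s + s = 3 s$)
$B = 1488$ ($B = 1602 - 114 = 1488$)
$\frac{O{\left(-82 \right)}}{B} = \frac{3 \left(-82\right)}{1488} = \left(-246\right) \frac{1}{1488} = - \frac{41}{248}$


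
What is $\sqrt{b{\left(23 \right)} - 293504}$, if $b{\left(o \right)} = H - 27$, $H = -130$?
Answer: $3 i \sqrt{32629} \approx 541.91 i$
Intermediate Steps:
$b{\left(o \right)} = -157$ ($b{\left(o \right)} = -130 - 27 = -157$)
$\sqrt{b{\left(23 \right)} - 293504} = \sqrt{-157 - 293504} = \sqrt{-293661} = 3 i \sqrt{32629}$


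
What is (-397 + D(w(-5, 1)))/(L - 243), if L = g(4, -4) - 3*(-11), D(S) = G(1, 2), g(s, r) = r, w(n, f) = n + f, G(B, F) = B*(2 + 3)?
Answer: 196/107 ≈ 1.8318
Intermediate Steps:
G(B, F) = 5*B (G(B, F) = B*5 = 5*B)
w(n, f) = f + n
D(S) = 5 (D(S) = 5*1 = 5)
L = 29 (L = -4 - 3*(-11) = -4 + 33 = 29)
(-397 + D(w(-5, 1)))/(L - 243) = (-397 + 5)/(29 - 243) = -392/(-214) = -392*(-1/214) = 196/107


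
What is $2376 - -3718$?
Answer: $6094$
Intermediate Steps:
$2376 - -3718 = 2376 + \left(-2390 + 6108\right) = 2376 + 3718 = 6094$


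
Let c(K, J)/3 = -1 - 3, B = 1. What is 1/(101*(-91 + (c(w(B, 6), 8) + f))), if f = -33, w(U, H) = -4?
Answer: -1/13736 ≈ -7.2801e-5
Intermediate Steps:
c(K, J) = -12 (c(K, J) = 3*(-1 - 3) = 3*(-4) = -12)
1/(101*(-91 + (c(w(B, 6), 8) + f))) = 1/(101*(-91 + (-12 - 33))) = 1/(101*(-91 - 45)) = 1/(101*(-136)) = 1/(-13736) = -1/13736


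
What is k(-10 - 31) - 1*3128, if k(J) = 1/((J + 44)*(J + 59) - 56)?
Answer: -6257/2 ≈ -3128.5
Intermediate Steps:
k(J) = 1/(-56 + (44 + J)*(59 + J)) (k(J) = 1/((44 + J)*(59 + J) - 56) = 1/(-56 + (44 + J)*(59 + J)))
k(-10 - 31) - 1*3128 = 1/(2540 + (-10 - 31)**2 + 103*(-10 - 31)) - 1*3128 = 1/(2540 + (-41)**2 + 103*(-41)) - 3128 = 1/(2540 + 1681 - 4223) - 3128 = 1/(-2) - 3128 = -1/2 - 3128 = -6257/2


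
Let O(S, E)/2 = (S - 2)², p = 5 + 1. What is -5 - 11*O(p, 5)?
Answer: -357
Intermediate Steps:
p = 6
O(S, E) = 2*(-2 + S)² (O(S, E) = 2*(S - 2)² = 2*(-2 + S)²)
-5 - 11*O(p, 5) = -5 - 22*(-2 + 6)² = -5 - 22*4² = -5 - 22*16 = -5 - 11*32 = -5 - 352 = -357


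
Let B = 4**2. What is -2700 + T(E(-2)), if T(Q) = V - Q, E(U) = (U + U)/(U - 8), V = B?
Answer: -13422/5 ≈ -2684.4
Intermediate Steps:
B = 16
V = 16
E(U) = 2*U/(-8 + U) (E(U) = (2*U)/(-8 + U) = 2*U/(-8 + U))
T(Q) = 16 - Q
-2700 + T(E(-2)) = -2700 + (16 - 2*(-2)/(-8 - 2)) = -2700 + (16 - 2*(-2)/(-10)) = -2700 + (16 - 2*(-2)*(-1)/10) = -2700 + (16 - 1*2/5) = -2700 + (16 - 2/5) = -2700 + 78/5 = -13422/5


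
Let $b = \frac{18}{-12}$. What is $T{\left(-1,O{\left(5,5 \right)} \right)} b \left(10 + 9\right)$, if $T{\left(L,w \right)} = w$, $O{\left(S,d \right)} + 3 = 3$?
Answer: $0$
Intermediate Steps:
$O{\left(S,d \right)} = 0$ ($O{\left(S,d \right)} = -3 + 3 = 0$)
$b = - \frac{3}{2}$ ($b = 18 \left(- \frac{1}{12}\right) = - \frac{3}{2} \approx -1.5$)
$T{\left(-1,O{\left(5,5 \right)} \right)} b \left(10 + 9\right) = 0 \left(- \frac{3}{2}\right) \left(10 + 9\right) = 0 \cdot 19 = 0$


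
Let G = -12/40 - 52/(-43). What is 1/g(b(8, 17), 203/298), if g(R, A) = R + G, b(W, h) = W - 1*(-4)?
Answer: 430/5551 ≈ 0.077464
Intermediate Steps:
b(W, h) = 4 + W (b(W, h) = W + 4 = 4 + W)
G = 391/430 (G = -12*1/40 - 52*(-1/43) = -3/10 + 52/43 = 391/430 ≈ 0.90930)
g(R, A) = 391/430 + R (g(R, A) = R + 391/430 = 391/430 + R)
1/g(b(8, 17), 203/298) = 1/(391/430 + (4 + 8)) = 1/(391/430 + 12) = 1/(5551/430) = 430/5551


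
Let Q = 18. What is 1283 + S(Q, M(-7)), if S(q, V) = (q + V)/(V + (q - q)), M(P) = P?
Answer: 8970/7 ≈ 1281.4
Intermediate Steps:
S(q, V) = (V + q)/V (S(q, V) = (V + q)/(V + 0) = (V + q)/V)
1283 + S(Q, M(-7)) = 1283 + (-7 + 18)/(-7) = 1283 - ⅐*11 = 1283 - 11/7 = 8970/7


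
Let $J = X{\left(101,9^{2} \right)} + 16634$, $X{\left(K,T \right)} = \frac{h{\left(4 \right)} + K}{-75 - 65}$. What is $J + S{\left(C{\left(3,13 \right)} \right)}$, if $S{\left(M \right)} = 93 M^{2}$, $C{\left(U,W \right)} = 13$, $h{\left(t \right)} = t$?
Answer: $\frac{129401}{4} \approx 32350.0$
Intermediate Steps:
$X{\left(K,T \right)} = - \frac{1}{35} - \frac{K}{140}$ ($X{\left(K,T \right)} = \frac{4 + K}{-75 - 65} = \frac{4 + K}{-140} = \left(4 + K\right) \left(- \frac{1}{140}\right) = - \frac{1}{35} - \frac{K}{140}$)
$J = \frac{66533}{4}$ ($J = \left(- \frac{1}{35} - \frac{101}{140}\right) + 16634 = - \frac{3}{4} + 16634 = \frac{66533}{4} \approx 16633.0$)
$J + S{\left(C{\left(3,13 \right)} \right)} = \frac{66533}{4} + 93 \cdot 13^{2} = \frac{66533}{4} + 93 \cdot 169 = \frac{66533}{4} + 15717 = \frac{129401}{4}$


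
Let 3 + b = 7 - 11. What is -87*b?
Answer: 609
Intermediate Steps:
b = -7 (b = -3 + (7 - 11) = -3 - 4 = -7)
-87*b = -87*(-7) = 609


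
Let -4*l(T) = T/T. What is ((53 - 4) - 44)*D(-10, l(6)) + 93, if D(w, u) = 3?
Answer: 108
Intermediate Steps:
l(T) = -¼ (l(T) = -T/(4*T) = -¼*1 = -¼)
((53 - 4) - 44)*D(-10, l(6)) + 93 = ((53 - 4) - 44)*3 + 93 = (49 - 44)*3 + 93 = 5*3 + 93 = 15 + 93 = 108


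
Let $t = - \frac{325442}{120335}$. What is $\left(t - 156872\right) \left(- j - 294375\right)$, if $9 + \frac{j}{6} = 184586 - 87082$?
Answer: $\frac{3319970136111378}{24067} \approx 1.3795 \cdot 10^{11}$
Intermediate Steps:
$t = - \frac{325442}{120335}$ ($t = \left(-325442\right) \frac{1}{120335} = - \frac{325442}{120335} \approx -2.7045$)
$j = 584970$ ($j = -54 + 6 \left(184586 - 87082\right) = -54 + 6 \cdot 97504 = -54 + 585024 = 584970$)
$\left(t - 156872\right) \left(- j - 294375\right) = \left(- \frac{325442}{120335} - 156872\right) \left(\left(-1\right) 584970 - 294375\right) = - \frac{18877517562 \left(-584970 - 294375\right)}{120335} = \left(- \frac{18877517562}{120335}\right) \left(-879345\right) = \frac{3319970136111378}{24067}$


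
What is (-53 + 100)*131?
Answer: 6157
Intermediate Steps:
(-53 + 100)*131 = 47*131 = 6157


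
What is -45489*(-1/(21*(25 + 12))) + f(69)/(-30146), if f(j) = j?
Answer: 457085927/7807814 ≈ 58.542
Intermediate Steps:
-45489*(-1/(21*(25 + 12))) + f(69)/(-30146) = -45489*(-1/(21*(25 + 12))) + 69/(-30146) = -45489/(37*(-21)) + 69*(-1/30146) = -45489/(-777) - 69/30146 = -45489*(-1/777) - 69/30146 = 15163/259 - 69/30146 = 457085927/7807814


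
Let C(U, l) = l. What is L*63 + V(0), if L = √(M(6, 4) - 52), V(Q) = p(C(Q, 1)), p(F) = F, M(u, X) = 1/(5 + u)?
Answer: 1 + 63*I*√6281/11 ≈ 1.0 + 453.9*I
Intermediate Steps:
V(Q) = 1
L = I*√6281/11 (L = √(1/(5 + 6) - 52) = √(1/11 - 52) = √(-571/11) = I*√6281/11 ≈ 7.2048*I)
L*63 + V(0) = (I*√6281/11)*63 + 1 = 63*I*√6281/11 + 1 = 1 + 63*I*√6281/11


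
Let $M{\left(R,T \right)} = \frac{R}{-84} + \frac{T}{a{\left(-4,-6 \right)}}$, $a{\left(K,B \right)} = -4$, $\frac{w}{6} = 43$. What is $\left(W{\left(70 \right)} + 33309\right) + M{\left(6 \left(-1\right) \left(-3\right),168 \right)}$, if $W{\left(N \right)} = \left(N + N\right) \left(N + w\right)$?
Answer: $\frac{1108615}{14} \approx 79187.0$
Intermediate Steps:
$w = 258$ ($w = 6 \cdot 43 = 258$)
$W{\left(N \right)} = 2 N \left(258 + N\right)$ ($W{\left(N \right)} = \left(N + N\right) \left(N + 258\right) = 2 N \left(258 + N\right)$)
$M{\left(R,T \right)} = - \frac{T}{4} - \frac{R}{84}$ ($M{\left(R,T \right)} = \frac{R}{-84} + \frac{T}{-4} = R \left(- \frac{1}{84}\right) + T \left(- \frac{1}{4}\right) = - \frac{R}{84} - \frac{T}{4} = - \frac{T}{4} - \frac{R}{84}$)
$\left(W{\left(70 \right)} + 33309\right) + M{\left(6 \left(-1\right) \left(-3\right),168 \right)} = \left(2 \cdot 70 \left(258 + 70\right) + 33309\right) - \left(42 + \frac{6 \left(-1\right) \left(-3\right)}{84}\right) = \left(2 \cdot 70 \cdot 328 + 33309\right) - \left(42 + \frac{\left(-6\right) \left(-3\right)}{84}\right) = \left(45920 + 33309\right) - \frac{591}{14} = 79229 - \frac{591}{14} = \frac{1108615}{14}$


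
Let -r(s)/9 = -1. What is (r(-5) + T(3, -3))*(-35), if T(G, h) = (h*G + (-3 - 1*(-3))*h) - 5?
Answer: 175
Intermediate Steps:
r(s) = 9 (r(s) = -9*(-1) = 9)
T(G, h) = -5 + G*h (T(G, h) = (G*h + (-3 + 3)*h) - 5 = (G*h + 0*h) - 5 = (G*h + 0) - 5 = G*h - 5 = -5 + G*h)
(r(-5) + T(3, -3))*(-35) = (9 + (-5 + 3*(-3)))*(-35) = (9 + (-5 - 9))*(-35) = (9 - 14)*(-35) = -5*(-35) = 175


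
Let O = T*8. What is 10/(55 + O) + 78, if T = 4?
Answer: 6796/87 ≈ 78.115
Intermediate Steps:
O = 32 (O = 4*8 = 32)
10/(55 + O) + 78 = 10/(55 + 32) + 78 = 10/87 + 78 = 6796/87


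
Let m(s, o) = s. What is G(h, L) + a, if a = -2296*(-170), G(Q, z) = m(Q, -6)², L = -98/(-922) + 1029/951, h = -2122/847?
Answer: 280023583764/717409 ≈ 3.9033e+5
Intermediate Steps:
h = -2122/847 (h = -2122*1/847 = -2122/847 ≈ -2.5053)
L = 173656/146137 (L = -98*(-1/922) + 1029*(1/951) = 49/461 + 343/317 = 173656/146137 ≈ 1.1883)
G(Q, z) = Q²
a = 390320
G(h, L) + a = (-2122/847)² + 390320 = 4502884/717409 + 390320 = 280023583764/717409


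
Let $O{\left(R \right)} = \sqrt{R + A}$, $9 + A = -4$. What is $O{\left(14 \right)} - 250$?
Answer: $-249$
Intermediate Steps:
$A = -13$ ($A = -9 - 4 = -13$)
$O{\left(R \right)} = \sqrt{-13 + R}$ ($O{\left(R \right)} = \sqrt{R - 13} = \sqrt{-13 + R}$)
$O{\left(14 \right)} - 250 = \sqrt{-13 + 14} - 250 = \sqrt{1} - 250 = 1 - 250 = -249$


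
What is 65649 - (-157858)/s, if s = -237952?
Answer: 7810576495/118976 ≈ 65648.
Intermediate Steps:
65649 - (-157858)/s = 65649 - (-157858)/(-237952) = 65649 - (-157858)*(-1)/237952 = 65649 - 1*78929/118976 = 65649 - 78929/118976 = 7810576495/118976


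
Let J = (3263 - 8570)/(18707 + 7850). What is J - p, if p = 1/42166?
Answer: -223801519/1119802462 ≈ -0.19986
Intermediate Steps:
p = 1/42166 ≈ 2.3716e-5
J = -5307/26557 ≈ -0.19983
J - p = -5307/26557 - 1*1/42166 = -5307/26557 - 1/42166 = -223801519/1119802462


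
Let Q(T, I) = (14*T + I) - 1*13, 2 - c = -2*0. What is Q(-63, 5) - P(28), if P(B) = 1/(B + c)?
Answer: -26701/30 ≈ -890.03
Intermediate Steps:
c = 2 (c = 2 - (-2)*0 = 2 - 1*0 = 2 + 0 = 2)
Q(T, I) = -13 + I + 14*T (Q(T, I) = (I + 14*T) - 13 = -13 + I + 14*T)
P(B) = 1/(2 + B) (P(B) = 1/(B + 2) = 1/(2 + B))
Q(-63, 5) - P(28) = (-13 + 5 + 14*(-63)) - 1/(2 + 28) = (-13 + 5 - 882) - 1/30 = -890 - 1*1/30 = -890 - 1/30 = -26701/30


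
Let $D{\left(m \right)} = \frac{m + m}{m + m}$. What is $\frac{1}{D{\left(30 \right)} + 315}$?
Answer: $\frac{1}{316} \approx 0.0031646$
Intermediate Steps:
$D{\left(m \right)} = 1$ ($D{\left(m \right)} = \frac{2 m}{2 m} = 2 m \frac{1}{2 m} = 1$)
$\frac{1}{D{\left(30 \right)} + 315} = \frac{1}{1 + 315} = \frac{1}{316}$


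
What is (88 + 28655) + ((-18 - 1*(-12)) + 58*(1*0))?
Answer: 28737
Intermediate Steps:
(88 + 28655) + ((-18 - 1*(-12)) + 58*(1*0)) = 28743 + ((-18 + 12) + 58*0) = 28743 + (-6 + 0) = 28743 - 6 = 28737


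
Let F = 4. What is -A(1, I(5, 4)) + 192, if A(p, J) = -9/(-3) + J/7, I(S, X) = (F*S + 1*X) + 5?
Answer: 1294/7 ≈ 184.86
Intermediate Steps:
I(S, X) = 5 + X + 4*S (I(S, X) = (4*S + 1*X) + 5 = (4*S + X) + 5 = (X + 4*S) + 5 = 5 + X + 4*S)
A(p, J) = 3 + J/7 (A(p, J) = -9*(-1/3) + J*(1/7) = 3 + J/7)
-A(1, I(5, 4)) + 192 = -(3 + (5 + 4 + 4*5)/7) + 192 = -(3 + (5 + 4 + 20)/7) + 192 = -(3 + (1/7)*29) + 192 = -(3 + 29/7) + 192 = -1*50/7 + 192 = -50/7 + 192 = 1294/7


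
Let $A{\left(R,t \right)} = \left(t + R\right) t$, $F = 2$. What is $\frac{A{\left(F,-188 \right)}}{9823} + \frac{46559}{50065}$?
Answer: $\frac{2472589}{550715} \approx 4.4898$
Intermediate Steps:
$A{\left(R,t \right)} = t \left(R + t\right)$ ($A{\left(R,t \right)} = \left(R + t\right) t = t \left(R + t\right)$)
$\frac{A{\left(F,-188 \right)}}{9823} + \frac{46559}{50065} = \frac{\left(-188\right) \left(2 - 188\right)}{9823} + \frac{46559}{50065} = \left(-188\right) \left(-186\right) \frac{1}{9823} + 46559 \cdot \frac{1}{50065} = 34968 \cdot \frac{1}{9823} + \frac{46559}{50065} = \frac{744}{209} + \frac{46559}{50065} = \frac{2472589}{550715}$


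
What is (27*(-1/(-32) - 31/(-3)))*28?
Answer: 62685/8 ≈ 7835.6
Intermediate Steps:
(27*(-1/(-32) - 31/(-3)))*28 = (27*(-1*(-1/32) - 31*(-⅓)))*28 = (27*(1/32 + 31/3))*28 = (27*(995/96))*28 = (8955/32)*28 = 62685/8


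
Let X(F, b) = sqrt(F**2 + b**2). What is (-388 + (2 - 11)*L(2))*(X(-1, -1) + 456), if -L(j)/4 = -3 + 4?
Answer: -160512 - 352*sqrt(2) ≈ -1.6101e+5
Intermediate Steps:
L(j) = -4 (L(j) = -4*(-3 + 4) = -4*1 = -4)
(-388 + (2 - 11)*L(2))*(X(-1, -1) + 456) = (-388 + (2 - 11)*(-4))*(sqrt((-1)**2 + (-1)**2) + 456) = (-388 - 9*(-4))*(sqrt(1 + 1) + 456) = (-388 + 36)*(sqrt(2) + 456) = -352*(456 + sqrt(2)) = -160512 - 352*sqrt(2)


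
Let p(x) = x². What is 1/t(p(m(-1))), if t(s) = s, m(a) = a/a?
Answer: 1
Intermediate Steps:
m(a) = 1
1/t(p(m(-1))) = 1/(1²) = 1/1 = 1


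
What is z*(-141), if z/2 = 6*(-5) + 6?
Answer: 6768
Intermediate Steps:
z = -48 (z = 2*(6*(-5) + 6) = 2*(-30 + 6) = 2*(-24) = -48)
z*(-141) = -48*(-141) = 6768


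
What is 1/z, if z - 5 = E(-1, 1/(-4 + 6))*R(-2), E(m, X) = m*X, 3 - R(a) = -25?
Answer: -1/9 ≈ -0.11111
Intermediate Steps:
R(a) = 28 (R(a) = 3 - 1*(-25) = 3 + 25 = 28)
E(m, X) = X*m
z = -9 (z = 5 + (-1/(-4 + 6))*28 = 5 + (-1/2)*28 = 5 + ((1/2)*(-1))*28 = 5 - 1/2*28 = 5 - 14 = -9)
1/z = 1/(-9) = -1/9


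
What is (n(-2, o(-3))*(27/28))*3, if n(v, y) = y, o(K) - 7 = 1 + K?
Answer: 405/28 ≈ 14.464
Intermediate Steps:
o(K) = 8 + K (o(K) = 7 + (1 + K) = 8 + K)
(n(-2, o(-3))*(27/28))*3 = ((8 - 3)*(27/28))*3 = (5*(27*(1/28)))*3 = (5*(27/28))*3 = (135/28)*3 = 405/28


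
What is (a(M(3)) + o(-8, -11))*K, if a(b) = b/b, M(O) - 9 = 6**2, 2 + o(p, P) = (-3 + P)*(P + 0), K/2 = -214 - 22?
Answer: -72216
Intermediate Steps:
K = -472 (K = 2*(-214 - 22) = 2*(-236) = -472)
o(p, P) = -2 + P*(-3 + P) (o(p, P) = -2 + (-3 + P)*(P + 0) = -2 + (-3 + P)*P = -2 + P*(-3 + P))
M(O) = 45 (M(O) = 9 + 6**2 = 9 + 36 = 45)
a(b) = 1
(a(M(3)) + o(-8, -11))*K = (1 + (-2 + (-11)**2 - 3*(-11)))*(-472) = (1 + (-2 + 121 + 33))*(-472) = (1 + 152)*(-472) = 153*(-472) = -72216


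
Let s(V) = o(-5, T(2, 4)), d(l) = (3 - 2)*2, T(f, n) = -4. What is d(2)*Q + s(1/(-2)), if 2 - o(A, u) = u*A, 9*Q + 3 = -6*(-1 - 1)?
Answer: -16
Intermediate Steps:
Q = 1 (Q = -⅓ + (-6*(-1 - 1))/9 = -⅓ + (-6*(-2))/9 = -⅓ + (⅑)*12 = -⅓ + 4/3 = 1)
d(l) = 2 (d(l) = 1*2 = 2)
o(A, u) = 2 - A*u (o(A, u) = 2 - u*A = 2 - A*u)
s(V) = -18 (s(V) = 2 - 1*(-5)*(-4) = 2 - 20 = -18)
d(2)*Q + s(1/(-2)) = 2*1 - 18 = 2 - 18 = -16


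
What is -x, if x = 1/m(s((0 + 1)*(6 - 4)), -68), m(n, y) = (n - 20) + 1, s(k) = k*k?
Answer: 1/15 ≈ 0.066667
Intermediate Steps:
s(k) = k**2
m(n, y) = -19 + n (m(n, y) = (-20 + n) + 1 = -19 + n)
x = -1/15 (x = 1/(-19 + ((0 + 1)*(6 - 4))**2) = 1/(-19 + (1*2)**2) = 1/(-19 + 2**2) = 1/(-19 + 4) = 1/(-15) = -1/15 ≈ -0.066667)
-x = -1*(-1/15) = 1/15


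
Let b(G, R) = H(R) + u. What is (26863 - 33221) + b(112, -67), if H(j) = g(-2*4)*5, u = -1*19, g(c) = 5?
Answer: -6352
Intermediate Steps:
u = -19
H(j) = 25 (H(j) = 5*5 = 25)
b(G, R) = 6 (b(G, R) = 25 - 19 = 6)
(26863 - 33221) + b(112, -67) = (26863 - 33221) + 6 = -6358 + 6 = -6352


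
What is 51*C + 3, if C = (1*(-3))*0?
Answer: 3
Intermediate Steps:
C = 0 (C = -3*0 = 0)
51*C + 3 = 51*0 + 3 = 0 + 3 = 3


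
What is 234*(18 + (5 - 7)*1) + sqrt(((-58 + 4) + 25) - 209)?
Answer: 3744 + I*sqrt(238) ≈ 3744.0 + 15.427*I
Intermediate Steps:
234*(18 + (5 - 7)*1) + sqrt(((-58 + 4) + 25) - 209) = 234*(18 - 2*1) + sqrt((-54 + 25) - 209) = 234*(18 - 2) + sqrt(-29 - 209) = 234*16 + sqrt(-238) = 3744 + I*sqrt(238)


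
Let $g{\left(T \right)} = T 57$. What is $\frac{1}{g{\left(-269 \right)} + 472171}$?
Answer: $\frac{1}{456838} \approx 2.189 \cdot 10^{-6}$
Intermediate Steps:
$g{\left(T \right)} = 57 T$
$\frac{1}{g{\left(-269 \right)} + 472171} = \frac{1}{57 \left(-269\right) + 472171} = \frac{1}{-15333 + 472171} = \frac{1}{456838}$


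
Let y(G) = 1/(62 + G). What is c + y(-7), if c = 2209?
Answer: 121496/55 ≈ 2209.0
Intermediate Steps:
c + y(-7) = 2209 + 1/(62 - 7) = 2209 + 1/55 = 121496/55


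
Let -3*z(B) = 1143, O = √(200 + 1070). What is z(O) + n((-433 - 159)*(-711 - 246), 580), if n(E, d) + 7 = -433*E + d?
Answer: -245313360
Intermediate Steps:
O = √1270 ≈ 35.637
n(E, d) = -7 + d - 433*E (n(E, d) = -7 + (-433*E + d) = -7 + (d - 433*E) = -7 + d - 433*E)
z(B) = -381 (z(B) = -⅓*1143 = -381)
z(O) + n((-433 - 159)*(-711 - 246), 580) = -381 + (-7 + 580 - 433*(-433 - 159)*(-711 - 246)) = -381 + (-7 + 580 - (-256336)*(-957)) = -381 + (-7 + 580 - 433*566544) = -381 + (-7 + 580 - 245313552) = -381 - 245312979 = -245313360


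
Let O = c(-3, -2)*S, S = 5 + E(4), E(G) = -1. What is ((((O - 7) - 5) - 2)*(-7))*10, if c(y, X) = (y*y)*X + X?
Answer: 6580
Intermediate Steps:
c(y, X) = X + X*y² (c(y, X) = y²*X + X = X*y² + X = X + X*y²)
S = 4 (S = 5 - 1 = 4)
O = -80 (O = -2*(1 + (-3)²)*4 = -2*(1 + 9)*4 = -2*10*4 = -20*4 = -80)
((((O - 7) - 5) - 2)*(-7))*10 = ((((-80 - 7) - 5) - 2)*(-7))*10 = (((-87 - 5) - 2)*(-7))*10 = ((-92 - 2)*(-7))*10 = -94*(-7)*10 = 658*10 = 6580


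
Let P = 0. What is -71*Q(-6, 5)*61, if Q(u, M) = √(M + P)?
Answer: -4331*√5 ≈ -9684.4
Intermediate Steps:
Q(u, M) = √M (Q(u, M) = √(M + 0) = √M)
-71*Q(-6, 5)*61 = -71*√5*61 = -4331*√5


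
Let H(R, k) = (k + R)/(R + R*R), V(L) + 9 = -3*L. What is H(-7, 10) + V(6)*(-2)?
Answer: 757/14 ≈ 54.071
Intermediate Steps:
V(L) = -9 - 3*L
H(R, k) = (R + k)/(R + R²)
H(-7, 10) + V(6)*(-2) = (-7 + 10)/((-7)*(1 - 7)) + (-9 - 3*6)*(-2) = -⅐*3/(-6) + (-9 - 18)*(-2) = -⅐*(-⅙)*3 - 27*(-2) = 1/14 + 54 = 757/14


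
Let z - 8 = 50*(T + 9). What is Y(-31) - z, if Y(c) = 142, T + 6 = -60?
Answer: 2984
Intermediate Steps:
T = -66 (T = -6 - 60 = -66)
z = -2842 (z = 8 + 50*(-66 + 9) = 8 + 50*(-57) = 8 - 2850 = -2842)
Y(-31) - z = 142 - 1*(-2842) = 142 + 2842 = 2984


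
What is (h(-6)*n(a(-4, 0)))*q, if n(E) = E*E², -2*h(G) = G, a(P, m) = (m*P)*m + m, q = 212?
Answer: 0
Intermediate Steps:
a(P, m) = m + P*m² (a(P, m) = (P*m)*m + m = P*m² + m = m + P*m²)
h(G) = -G/2
n(E) = E³
(h(-6)*n(a(-4, 0)))*q = ((-½*(-6))*(0*(1 - 4*0))³)*212 = (3*(0*(1 + 0))³)*212 = (3*(0*1)³)*212 = (3*0³)*212 = (3*0)*212 = 0*212 = 0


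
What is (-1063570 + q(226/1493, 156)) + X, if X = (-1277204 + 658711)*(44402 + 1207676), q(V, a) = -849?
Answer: -774402542873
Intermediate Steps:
X = -774401478454 (X = -618493*1252078 = -774401478454)
(-1063570 + q(226/1493, 156)) + X = (-1063570 - 849) - 774401478454 = -1064419 - 774401478454 = -774402542873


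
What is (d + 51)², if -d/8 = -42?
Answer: 149769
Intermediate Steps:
d = 336 (d = -8*(-42) = 336)
(d + 51)² = (336 + 51)² = 387² = 149769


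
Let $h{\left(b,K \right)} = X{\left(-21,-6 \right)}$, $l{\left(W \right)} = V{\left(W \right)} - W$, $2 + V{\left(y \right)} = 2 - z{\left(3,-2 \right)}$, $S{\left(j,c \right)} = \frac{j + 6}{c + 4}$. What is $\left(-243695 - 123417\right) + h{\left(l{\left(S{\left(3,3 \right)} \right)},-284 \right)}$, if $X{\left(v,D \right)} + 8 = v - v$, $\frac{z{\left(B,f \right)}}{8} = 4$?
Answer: $-367120$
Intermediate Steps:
$z{\left(B,f \right)} = 32$ ($z{\left(B,f \right)} = 8 \cdot 4 = 32$)
$S{\left(j,c \right)} = \frac{6 + j}{4 + c}$
$X{\left(v,D \right)} = -8$ ($X{\left(v,D \right)} = -8 + \left(v - v\right) = -8 + 0 = -8$)
$V{\left(y \right)} = -32$ ($V{\left(y \right)} = -2 + \left(2 - 32\right) = -2 - 30 = -32$)
$l{\left(W \right)} = -32 - W$
$h{\left(b,K \right)} = -8$
$\left(-243695 - 123417\right) + h{\left(l{\left(S{\left(3,3 \right)} \right)},-284 \right)} = \left(-243695 - 123417\right) - 8 = -367112 - 8 = -367120$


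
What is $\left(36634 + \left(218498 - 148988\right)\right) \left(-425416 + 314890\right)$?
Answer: $-11731671744$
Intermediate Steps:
$\left(36634 + \left(218498 - 148988\right)\right) \left(-425416 + 314890\right) = \left(36634 + \left(218498 - 148988\right)\right) \left(-110526\right) = \left(36634 + 69510\right) \left(-110526\right) = 106144 \left(-110526\right) = -11731671744$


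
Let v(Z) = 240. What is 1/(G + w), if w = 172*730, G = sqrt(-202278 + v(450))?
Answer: 62780/7882757819 - I*sqrt(202038)/15765515638 ≈ 7.9642e-6 - 2.8511e-8*I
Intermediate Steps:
G = I*sqrt(202038) (G = sqrt(-202278 + 240) = sqrt(-202038) = I*sqrt(202038) ≈ 449.49*I)
w = 125560
1/(G + w) = 1/(I*sqrt(202038) + 125560) = 1/(125560 + I*sqrt(202038))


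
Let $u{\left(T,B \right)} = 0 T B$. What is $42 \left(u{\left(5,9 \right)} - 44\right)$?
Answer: $-1848$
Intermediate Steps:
$u{\left(T,B \right)} = 0$ ($u{\left(T,B \right)} = 0 B = 0$)
$42 \left(u{\left(5,9 \right)} - 44\right) = 42 \left(0 - 44\right) = 42 \left(-44\right) = -1848$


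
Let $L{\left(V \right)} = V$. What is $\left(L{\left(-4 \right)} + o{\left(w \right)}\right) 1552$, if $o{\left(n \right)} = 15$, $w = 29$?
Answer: $17072$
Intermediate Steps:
$\left(L{\left(-4 \right)} + o{\left(w \right)}\right) 1552 = \left(-4 + 15\right) 1552 = 11 \cdot 1552 = 17072$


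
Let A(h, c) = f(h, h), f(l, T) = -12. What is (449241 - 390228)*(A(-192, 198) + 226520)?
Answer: 13366916604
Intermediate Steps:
A(h, c) = -12
(449241 - 390228)*(A(-192, 198) + 226520) = (449241 - 390228)*(-12 + 226520) = 59013*226508 = 13366916604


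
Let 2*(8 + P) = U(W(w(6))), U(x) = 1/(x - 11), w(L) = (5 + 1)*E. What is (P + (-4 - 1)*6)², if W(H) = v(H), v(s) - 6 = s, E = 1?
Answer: 5625/4 ≈ 1406.3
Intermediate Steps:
v(s) = 6 + s
w(L) = 6 (w(L) = (5 + 1)*1 = 6*1 = 6)
W(H) = 6 + H
U(x) = 1/(-11 + x)
P = -15/2 (P = -8 + 1/(2*(-11 + (6 + 6))) = -8 + 1/(2*(-11 + 12)) = -8 + (½)/1 = -8 + (½)*1 = -8 + ½ = -15/2 ≈ -7.5000)
(P + (-4 - 1)*6)² = (-15/2 + (-4 - 1)*6)² = (-15/2 - 5*6)² = (-15/2 - 30)² = (-75/2)² = 5625/4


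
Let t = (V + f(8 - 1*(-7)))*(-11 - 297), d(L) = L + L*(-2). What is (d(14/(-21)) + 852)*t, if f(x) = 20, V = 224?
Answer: -192238816/3 ≈ -6.4080e+7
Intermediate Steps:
d(L) = -L (d(L) = L - 2*L = -L)
t = -75152 (t = (224 + 20)*(-11 - 297) = 244*(-308) = -75152)
(d(14/(-21)) + 852)*t = (-14/(-21) + 852)*(-75152) = (-14*(-1)/21 + 852)*(-75152) = (-1*(-⅔) + 852)*(-75152) = (⅔ + 852)*(-75152) = (2558/3)*(-75152) = -192238816/3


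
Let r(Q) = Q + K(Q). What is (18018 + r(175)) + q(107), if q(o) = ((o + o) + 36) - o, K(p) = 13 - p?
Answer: 18174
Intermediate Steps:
q(o) = 36 + o (q(o) = (2*o + 36) - o = (36 + 2*o) - o = 36 + o)
r(Q) = 13 (r(Q) = Q + (13 - Q) = 13)
(18018 + r(175)) + q(107) = (18018 + 13) + (36 + 107) = 18031 + 143 = 18174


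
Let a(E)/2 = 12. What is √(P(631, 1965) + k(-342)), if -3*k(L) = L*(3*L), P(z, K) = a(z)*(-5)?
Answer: 2*I*√29271 ≈ 342.18*I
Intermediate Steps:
a(E) = 24 (a(E) = 2*12 = 24)
P(z, K) = -120 (P(z, K) = 24*(-5) = -120)
k(L) = -L² (k(L) = -L*3*L/3 = -L²)
√(P(631, 1965) + k(-342)) = √(-120 - 1*(-342)²) = √(-120 - 1*116964) = √(-120 - 116964) = √(-117084) = 2*I*√29271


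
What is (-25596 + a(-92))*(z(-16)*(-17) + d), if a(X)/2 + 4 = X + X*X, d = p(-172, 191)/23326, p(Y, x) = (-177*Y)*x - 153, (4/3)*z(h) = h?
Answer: -46839076650/11663 ≈ -4.0160e+6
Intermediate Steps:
z(h) = 3*h/4
p(Y, x) = -153 - 177*Y*x (p(Y, x) = -177*Y*x - 153 = -153 - 177*Y*x)
d = 5814651/23326 (d = (-153 - 177*(-172)*191)/23326 = (-153 + 5814804)*(1/23326) = 5814651*(1/23326) = 5814651/23326 ≈ 249.28)
a(X) = -8 + 2*X + 2*X² (a(X) = -8 + 2*(X + X*X) = -8 + 2*(X + X²) = -8 + (2*X + 2*X²) = -8 + 2*X + 2*X²)
(-25596 + a(-92))*(z(-16)*(-17) + d) = (-25596 + (-8 + 2*(-92) + 2*(-92)²))*(((¾)*(-16))*(-17) + 5814651/23326) = (-25596 + (-8 - 184 + 2*8464))*(-12*(-17) + 5814651/23326) = (-25596 + (-8 - 184 + 16928))*(204 + 5814651/23326) = (-25596 + 16736)*(10573155/23326) = -8860*10573155/23326 = -46839076650/11663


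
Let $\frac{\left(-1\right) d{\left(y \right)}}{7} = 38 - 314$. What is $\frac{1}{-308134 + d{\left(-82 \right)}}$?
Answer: $- \frac{1}{306202} \approx -3.2658 \cdot 10^{-6}$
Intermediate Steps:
$d{\left(y \right)} = 1932$ ($d{\left(y \right)} = - 7 \left(38 - 314\right) = \left(-7\right) \left(-276\right) = 1932$)
$\frac{1}{-308134 + d{\left(-82 \right)}} = \frac{1}{-308134 + 1932} = \frac{1}{-306202} = - \frac{1}{306202}$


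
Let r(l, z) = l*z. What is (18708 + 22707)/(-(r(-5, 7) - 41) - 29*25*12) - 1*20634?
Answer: -16180821/784 ≈ -20639.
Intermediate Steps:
(18708 + 22707)/(-(r(-5, 7) - 41) - 29*25*12) - 1*20634 = (18708 + 22707)/(-(-5*7 - 41) - 29*25*12) - 1*20634 = 41415/(-(-35 - 41) - 725*12) - 20634 = 41415/(-1*(-76) - 8700) - 20634 = 41415/(76 - 8700) - 20634 = 41415/(-8624) - 20634 = 41415*(-1/8624) - 20634 = -3765/784 - 20634 = -16180821/784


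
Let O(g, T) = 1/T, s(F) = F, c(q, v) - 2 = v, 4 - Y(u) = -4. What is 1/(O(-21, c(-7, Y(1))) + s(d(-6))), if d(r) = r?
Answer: -10/59 ≈ -0.16949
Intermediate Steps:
Y(u) = 8 (Y(u) = 4 - 1*(-4) = 4 + 4 = 8)
c(q, v) = 2 + v
1/(O(-21, c(-7, Y(1))) + s(d(-6))) = 1/(1/(2 + 8) - 6) = 1/(1/10 - 6) = 1/(⅒ - 6) = 1/(-59/10) = -10/59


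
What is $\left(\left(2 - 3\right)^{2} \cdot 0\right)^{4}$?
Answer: $0$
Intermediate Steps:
$\left(\left(2 - 3\right)^{2} \cdot 0\right)^{4} = \left(\left(-1\right)^{2} \cdot 0\right)^{4} = \left(1 \cdot 0\right)^{4} = 0^{4} = 0$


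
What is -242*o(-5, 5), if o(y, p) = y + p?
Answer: 0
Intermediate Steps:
o(y, p) = p + y
-242*o(-5, 5) = -242*(5 - 5) = -242*0 = 0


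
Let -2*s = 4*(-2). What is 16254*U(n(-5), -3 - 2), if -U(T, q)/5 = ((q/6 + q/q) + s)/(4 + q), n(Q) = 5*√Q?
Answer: 338625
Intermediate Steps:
s = 4 (s = -2*(-2) = -½*(-8) = 4)
U(T, q) = -5*(5 + q/6)/(4 + q) (U(T, q) = -5*((q/6 + q/q) + 4)/(4 + q) = -5*((q*(⅙) + 1) + 4)/(4 + q) = -5*((q/6 + 1) + 4)/(4 + q) = -5*((1 + q/6) + 4)/(4 + q) = -5*(5 + q/6)/(4 + q))
16254*U(n(-5), -3 - 2) = 16254*(5*(-30 - (-3 - 2))/(6*(4 + (-3 - 2)))) = 16254*(5*(-30 - 1*(-5))/(6*(4 - 5))) = 16254*((⅚)*(-30 + 5)/(-1)) = 16254*((⅚)*(-1)*(-25)) = 16254*(125/6) = 338625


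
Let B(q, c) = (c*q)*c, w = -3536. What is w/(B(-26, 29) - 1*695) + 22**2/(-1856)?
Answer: -1089177/10468304 ≈ -0.10405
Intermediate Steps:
B(q, c) = q*c**2
w/(B(-26, 29) - 1*695) + 22**2/(-1856) = -3536/(-26*29**2 - 1*695) + 22**2/(-1856) = -3536/(-26*841 - 695) + 484*(-1/1856) = -3536/(-21866 - 695) - 121/464 = -3536/(-22561) - 121/464 = -3536*(-1/22561) - 121/464 = 3536/22561 - 121/464 = -1089177/10468304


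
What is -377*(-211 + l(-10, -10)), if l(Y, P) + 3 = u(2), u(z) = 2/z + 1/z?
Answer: 160225/2 ≈ 80113.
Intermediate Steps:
u(z) = 3/z (u(z) = 2/z + 1/z = 3/z)
l(Y, P) = -3/2 (l(Y, P) = -3 + 3/2 = -3/2)
-377*(-211 + l(-10, -10)) = -377*(-211 - 3/2) = -377*(-425/2) = 160225/2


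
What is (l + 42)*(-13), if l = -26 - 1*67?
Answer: 663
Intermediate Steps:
l = -93 (l = -26 - 67 = -93)
(l + 42)*(-13) = (-93 + 42)*(-13) = -51*(-13) = 663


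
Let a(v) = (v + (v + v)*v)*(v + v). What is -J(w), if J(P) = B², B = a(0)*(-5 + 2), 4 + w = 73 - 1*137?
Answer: 0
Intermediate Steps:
w = -68 (w = -4 + (73 - 1*137) = -4 + (73 - 137) = -4 - 64 = -68)
a(v) = 2*v*(v + 2*v²) (a(v) = (v + (2*v)*v)*(2*v) = (v + 2*v²)*(2*v) = 2*v*(v + 2*v²))
B = 0 (B = (0²*(2 + 4*0))*(-5 + 2) = (0*(2 + 0))*(-3) = (0*2)*(-3) = 0*(-3) = 0)
J(P) = 0 (J(P) = 0² = 0)
-J(w) = -1*0 = 0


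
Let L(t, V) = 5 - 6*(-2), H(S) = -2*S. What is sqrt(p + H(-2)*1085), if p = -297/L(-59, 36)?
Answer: sqrt(1249211)/17 ≈ 65.746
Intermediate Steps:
L(t, V) = 17 (L(t, V) = 5 + 12 = 17)
p = -297/17 ≈ -17.471
sqrt(p + H(-2)*1085) = sqrt(-297/17 - 2*(-2)*1085) = sqrt(-297/17 + 4*1085) = sqrt(-297/17 + 4340) = sqrt(73483/17) = sqrt(1249211)/17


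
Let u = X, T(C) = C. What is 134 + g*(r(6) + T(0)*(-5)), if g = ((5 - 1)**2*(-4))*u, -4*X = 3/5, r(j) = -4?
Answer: 478/5 ≈ 95.600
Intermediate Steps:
X = -3/20 (X = -3/(4*5) = -1/4*3/5 = -3/20 ≈ -0.15000)
u = -3/20 ≈ -0.15000
g = 48/5 (g = ((5 - 1)**2*(-4))*(-3/20) = (4**2*(-4))*(-3/20) = (16*(-4))*(-3/20) = -64*(-3/20) = 48/5 ≈ 9.6000)
134 + g*(r(6) + T(0)*(-5)) = 134 + 48*(-4 + 0*(-5))/5 = 134 + 48*(-4 + 0)/5 = 134 + (48/5)*(-4) = 134 - 192/5 = 478/5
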